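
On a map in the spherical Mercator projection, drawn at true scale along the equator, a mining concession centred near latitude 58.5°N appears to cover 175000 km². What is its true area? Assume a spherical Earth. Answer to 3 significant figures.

47800 km²

Mercator is conformal, so the point scale is isotropic: h = k = sec φ = 1/cos φ.
Areal scale = k² = sec²φ = 1/cos²(58.5°) = 1/0.5225² = 3.663.
True area = apparent / (areal scale) = 175000 / 3.663 ≈ 47800 km².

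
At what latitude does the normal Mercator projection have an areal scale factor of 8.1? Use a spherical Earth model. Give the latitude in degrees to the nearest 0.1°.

Mercator areal scale is sec²φ.
sec²φ = 8.1  ⇒  cos²φ = 0.1235  ⇒  cos φ = 0.3514.
φ = arccos(0.3514) ≈ 69.4°.

69.4°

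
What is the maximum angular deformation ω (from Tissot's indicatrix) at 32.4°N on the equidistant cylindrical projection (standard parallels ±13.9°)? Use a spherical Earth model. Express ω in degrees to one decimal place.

In the equirectangular projection with standard parallel φ₀ = 13.9° (x = Rλ cos φ₀, y = Rφ), meridians are true-scale (h = 1) and the parallel scale is k = cos φ₀ / cos φ.
At 32.4°: h = 1.000, k = 1.150; principal scales a = 1.150, b = 1.000.
sin(ω/2) = (a − b)/(a + b) = 0.1497/2.150 = 0.06963, so ω = 2 arcsin(0.06963) ≈ 8.0°.

8.0°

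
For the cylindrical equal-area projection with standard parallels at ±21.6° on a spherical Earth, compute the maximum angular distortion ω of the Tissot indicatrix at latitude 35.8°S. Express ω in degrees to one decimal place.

A cylindrical equal-area projection with standard parallel φ₀ has meridian scale h = cos φ / cos φ₀ and parallel scale k = cos φ₀ / cos φ (so areas are preserved, h·k = 1).
At 35.8°: h = 0.8723, k = 1.146; principal scales a = 1.146, b = 0.8723.
sin(ω/2) = (a − b)/(a + b) = 0.2740/2.019 = 0.1358, so ω = 2 arcsin(0.1358) ≈ 15.6°.

15.6°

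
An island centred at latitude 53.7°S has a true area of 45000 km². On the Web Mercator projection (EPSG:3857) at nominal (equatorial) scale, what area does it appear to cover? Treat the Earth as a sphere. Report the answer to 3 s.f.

128000 km²

Mercator is conformal, so the point scale is isotropic: h = k = sec φ = 1/cos φ.
Areal scale = k² = sec²φ = 1/cos²(53.7°) = 1/0.5920² = 2.853.
Apparent area = 45000 × 2.853 ≈ 128000 km².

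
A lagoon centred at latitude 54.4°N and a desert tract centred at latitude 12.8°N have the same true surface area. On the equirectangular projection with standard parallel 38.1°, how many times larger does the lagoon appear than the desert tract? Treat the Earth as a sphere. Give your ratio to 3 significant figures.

The equidistant cylindrical projection with φ₀ = 38.1° has h = 1 (meridians true) and k = cos φ₀ / cos φ along parallels.
Areal scale at 54.4°: h·k = 1.000 × 1.352 = 1.352.
Areal scale at 12.8°: h·k = 1.000 × 0.8070 = 0.8070.
Ratio = 1.352/0.8070 ≈ 1.68.

1.68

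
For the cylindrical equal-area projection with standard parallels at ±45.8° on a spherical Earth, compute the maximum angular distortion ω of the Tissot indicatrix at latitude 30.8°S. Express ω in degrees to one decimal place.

23.7°

For cylindrical equal-area with standard parallel φ₀, h = cos φ / cos φ₀ and k = cos φ₀ / cos φ, so h·k = 1.
At 30.8°: h = 1.232, k = 0.8116; principal scales a = 1.232, b = 0.8116.
sin(ω/2) = (a − b)/(a + b) = 0.4204/2.044 = 0.2057, so ω = 2 arcsin(0.2057) ≈ 23.7°.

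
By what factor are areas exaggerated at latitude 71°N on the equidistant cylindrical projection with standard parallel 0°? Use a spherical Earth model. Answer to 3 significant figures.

In the plate carrée (x = Rλ, y = Rφ), meridians are true-scale (h = 1) and parallels are stretched by k = sec φ.
Areal scale = h·k = 1 × sec φ; at 71°, h = 1.000, k = 3.072, so h·k = 3.072.

3.07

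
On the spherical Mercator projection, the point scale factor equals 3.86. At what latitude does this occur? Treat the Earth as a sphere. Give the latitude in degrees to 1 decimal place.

Mercator scale is k = sec φ = 1/cos φ.
1/cos φ = 3.86  ⇒  cos φ = 0.2591  ⇒  φ = arccos(0.2591) ≈ 75.0°.

75.0°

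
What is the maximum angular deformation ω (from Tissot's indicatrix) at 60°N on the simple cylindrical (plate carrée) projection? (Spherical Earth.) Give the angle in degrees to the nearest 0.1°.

38.9°

In the plate carrée (x = Rλ, y = Rφ), meridians are true-scale (h = 1) and parallels are stretched by k = sec φ.
At 60°: h = 1.000, k = 2.000; principal scales a = 2.000, b = 1.000.
sin(ω/2) = (a − b)/(a + b) = 1.0000/3.000 = 0.3333, so ω = 2 arcsin(0.3333) ≈ 38.9°.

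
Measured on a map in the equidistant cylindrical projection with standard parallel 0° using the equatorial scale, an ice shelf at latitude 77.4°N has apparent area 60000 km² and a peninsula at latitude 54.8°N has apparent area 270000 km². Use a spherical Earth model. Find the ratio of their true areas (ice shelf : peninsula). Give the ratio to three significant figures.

0.0841

Plate carrée has h = 1 and k = sec φ, giving areal scale sec φ; true area = (apparent area) · cos φ.
True area of ice shelf: 60000 × cos(77.4°) = 60000 × 0.2181 = 13090 km².
True area of peninsula: 270000 × cos(54.8°) = 270000 × 0.5764 = 155600 km².
Ratio = 13090 / 155600 ≈ 0.0841.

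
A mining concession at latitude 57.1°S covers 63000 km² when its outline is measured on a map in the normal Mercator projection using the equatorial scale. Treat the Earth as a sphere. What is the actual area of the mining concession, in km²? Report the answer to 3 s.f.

The Mercator projection is conformal; its linear scale factor is the same in every direction and equals sec φ = 1/cos φ.
Areal scale = k² = sec²φ = 1/cos²(57.1°) = 1/0.5432² = 3.389.
True area = apparent / (areal scale) = 63000 / 3.389 ≈ 18600 km².

18600 km²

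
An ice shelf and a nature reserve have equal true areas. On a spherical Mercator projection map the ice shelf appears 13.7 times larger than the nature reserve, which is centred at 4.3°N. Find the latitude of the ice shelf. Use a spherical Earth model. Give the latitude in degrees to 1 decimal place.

74.4°

On Mercator, (apparent₁)/(apparent₂) = sec²φ₁ / sec²φ₂ when true areas are equal.
cos²φ₂ / cos²φ₁ = 13.7  ⇒  cos φ₁ = cos 4.3° / √13.7 = 0.9972/3.701 = 0.2694.
φ₁ = arccos(0.2694) ≈ 74.4°.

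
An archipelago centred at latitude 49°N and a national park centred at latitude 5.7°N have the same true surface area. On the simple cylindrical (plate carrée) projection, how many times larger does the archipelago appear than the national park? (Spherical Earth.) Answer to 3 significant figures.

Plate carrée maps x = Rλ, y = Rφ. The meridian scale is h = 1 and the parallel scale is k = 1/cos φ = sec φ.
Areal scale at 49°: h·k = 1.000 × 1.524 = 1.524.
Areal scale at 5.7°: h·k = 1.000 × 1.005 = 1.005.
Ratio = 1.524/1.005 ≈ 1.52.

1.52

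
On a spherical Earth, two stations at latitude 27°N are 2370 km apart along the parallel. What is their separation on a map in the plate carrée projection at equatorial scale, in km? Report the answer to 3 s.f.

In the plate carrée (x = Rλ, y = Rφ), meridians are true-scale (h = 1) and parallels are stretched by k = sec φ.
Along the parallel, k = sec 27° = 1/0.8910 = 1.122.
Map distance = 2370 × 1.122 ≈ 2660 km.

2660 km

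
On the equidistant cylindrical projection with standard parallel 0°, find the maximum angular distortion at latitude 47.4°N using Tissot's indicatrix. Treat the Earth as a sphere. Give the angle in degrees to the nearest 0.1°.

22.2°

For the equirectangular projection with φ₀ = 0 (plate carrée), h = 1 along meridians and k = sec φ along parallels.
At 47.4°: h = 1.000, k = 1.477; principal scales a = 1.477, b = 1.000.
sin(ω/2) = (a − b)/(a + b) = 0.4774/2.477 = 0.1927, so ω = 2 arcsin(0.1927) ≈ 22.2°.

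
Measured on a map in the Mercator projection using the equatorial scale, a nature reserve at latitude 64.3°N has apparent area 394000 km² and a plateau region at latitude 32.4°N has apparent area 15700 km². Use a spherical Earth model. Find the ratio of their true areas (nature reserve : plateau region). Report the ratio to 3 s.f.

Mercator's areal exaggeration is sec²φ; hence true area = (apparent area) · cos²φ.
True area of nature reserve: 394000 × cos²(64.3°) = 394000 × 0.1881 = 74100 km².
True area of plateau region: 15700 × cos²(32.4°) = 15700 × 0.7129 = 11190 km².
Ratio = 74100 / 11190 ≈ 6.62.

6.62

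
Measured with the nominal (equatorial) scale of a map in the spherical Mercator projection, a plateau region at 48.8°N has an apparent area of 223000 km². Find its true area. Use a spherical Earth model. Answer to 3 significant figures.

For Mercator, h = k = sec φ (a conformal cylindrical projection has a single point scale, 1/cos φ).
Areal scale = k² = sec²φ = 1/cos²(48.8°) = 1/0.6587² = 2.305.
True area = apparent / (areal scale) = 223000 / 2.305 ≈ 96800 km².

96800 km²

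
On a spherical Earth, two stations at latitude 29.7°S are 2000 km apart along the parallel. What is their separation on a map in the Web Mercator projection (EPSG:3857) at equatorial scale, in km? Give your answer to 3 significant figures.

2300 km

The Mercator projection is conformal; its linear scale factor is the same in every direction and equals sec φ = 1/cos φ.
Along the parallel, k = sec 29.7° = 1/0.8686 = 1.151.
Map distance = 2000 × 1.151 ≈ 2300 km.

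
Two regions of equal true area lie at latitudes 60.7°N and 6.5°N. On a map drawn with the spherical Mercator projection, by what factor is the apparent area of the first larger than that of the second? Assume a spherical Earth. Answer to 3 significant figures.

Mercator is conformal with k = sec φ, so areal scale = k² = sec²φ.
At 60.7°: sec²(60.7°) = 1/0.4894² = 4.175.
At 6.5°: sec²(6.5°) = 1/0.9936² = 1.013.
Ratio = 4.175/1.013 = cos²(6.5°)/cos²(60.7°) ≈ 4.12.

4.12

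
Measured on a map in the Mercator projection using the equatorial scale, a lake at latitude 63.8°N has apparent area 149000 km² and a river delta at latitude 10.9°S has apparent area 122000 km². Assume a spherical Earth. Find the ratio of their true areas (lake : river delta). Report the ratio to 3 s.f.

Mercator's areal exaggeration is sec²φ; hence true area = (apparent area) · cos²φ.
True area of lake: 149000 × cos²(63.8°) = 149000 × 0.1949 = 29040 km².
True area of river delta: 122000 × cos²(10.9°) = 122000 × 0.9642 = 117600 km².
Ratio = 29040 / 117600 ≈ 0.247.

0.247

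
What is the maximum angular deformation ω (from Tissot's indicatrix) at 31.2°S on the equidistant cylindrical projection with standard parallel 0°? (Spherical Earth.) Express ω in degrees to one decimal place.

In the plate carrée (x = Rλ, y = Rφ), meridians are true-scale (h = 1) and parallels are stretched by k = sec φ.
At 31.2°: h = 1.000, k = 1.169; principal scales a = 1.169, b = 1.000.
sin(ω/2) = (a − b)/(a + b) = 0.1691/2.169 = 0.07796, so ω = 2 arcsin(0.07796) ≈ 8.9°.

8.9°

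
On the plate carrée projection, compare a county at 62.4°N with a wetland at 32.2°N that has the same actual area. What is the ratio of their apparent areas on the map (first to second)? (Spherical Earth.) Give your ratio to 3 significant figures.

Plate carrée maps x = Rλ, y = Rφ. The meridian scale is h = 1 and the parallel scale is k = 1/cos φ = sec φ.
Areal scale at 62.4°: h·k = 1.000 × 2.158 = 2.158.
Areal scale at 32.2°: h·k = 1.000 × 1.182 = 1.182.
Ratio = 2.158/1.182 ≈ 1.83.

1.83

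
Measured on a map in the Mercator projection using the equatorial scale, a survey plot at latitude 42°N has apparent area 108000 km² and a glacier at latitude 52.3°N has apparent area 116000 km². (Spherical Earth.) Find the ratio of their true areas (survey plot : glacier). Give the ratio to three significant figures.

1.37

Mercator's areal exaggeration is sec²φ; hence true area = (apparent area) · cos²φ.
True area of survey plot: 108000 × cos²(42°) = 108000 × 0.5523 = 59640 km².
True area of glacier: 116000 × cos²(52.3°) = 116000 × 0.3740 = 43380 km².
Ratio = 59640 / 43380 ≈ 1.37.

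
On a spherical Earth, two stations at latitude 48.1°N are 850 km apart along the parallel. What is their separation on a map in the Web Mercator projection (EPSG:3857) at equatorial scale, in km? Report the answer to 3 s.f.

1270 km

The Mercator projection is conformal; its linear scale factor is the same in every direction and equals sec φ = 1/cos φ.
Along the parallel, k = sec 48.1° = 1/0.6678 = 1.497.
Map distance = 850 × 1.497 ≈ 1270 km.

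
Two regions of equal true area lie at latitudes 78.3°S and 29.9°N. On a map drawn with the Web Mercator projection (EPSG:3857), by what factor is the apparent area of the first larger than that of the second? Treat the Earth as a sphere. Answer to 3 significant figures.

Mercator is conformal with k = sec φ, so areal scale = k² = sec²φ.
At 78.3°: sec²(78.3°) = 1/0.2028² = 24.32.
At 29.9°: sec²(29.9°) = 1/0.8669² = 1.331.
Ratio = 24.32/1.331 = cos²(29.9°)/cos²(78.3°) ≈ 18.3.

18.3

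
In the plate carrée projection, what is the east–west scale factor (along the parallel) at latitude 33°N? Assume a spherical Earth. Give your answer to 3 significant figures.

Plate carrée maps x = Rλ, y = Rφ. The meridian scale is h = 1 and the parallel scale is k = 1/cos φ = sec φ.
k = 1/cos 33° = 1/0.8387 = 1.192.

1.19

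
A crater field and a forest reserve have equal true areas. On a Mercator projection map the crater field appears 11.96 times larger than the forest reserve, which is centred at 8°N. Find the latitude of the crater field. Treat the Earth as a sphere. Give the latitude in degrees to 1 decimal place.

73.4°

Mercator areal scale is sec²φ, so apparent-area ratio = sec²φ₁ / sec²φ₂ = cos²φ₂ / cos²φ₁.
cos²φ₂ / cos²φ₁ = 11.96  ⇒  cos φ₁ = cos 8° / √11.96 = 0.9903/3.458 = 0.2863.
φ₁ = arccos(0.2863) ≈ 73.4°.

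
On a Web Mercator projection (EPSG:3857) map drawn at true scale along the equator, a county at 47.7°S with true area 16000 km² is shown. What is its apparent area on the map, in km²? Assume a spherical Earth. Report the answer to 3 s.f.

35300 km²

Mercator is conformal, so the point scale is isotropic: h = k = sec φ = 1/cos φ.
Areal scale = k² = sec²φ = 1/cos²(47.7°) = 1/0.6730² = 2.208.
Apparent area = 16000 × 2.208 ≈ 35300 km².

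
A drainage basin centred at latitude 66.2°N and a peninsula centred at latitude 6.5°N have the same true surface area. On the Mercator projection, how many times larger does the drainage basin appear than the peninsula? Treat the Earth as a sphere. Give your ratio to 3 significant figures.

6.06

Mercator is conformal with k = sec φ, so areal scale = k² = sec²φ.
At 66.2°: sec²(66.2°) = 1/0.4035² = 6.141.
At 6.5°: sec²(6.5°) = 1/0.9936² = 1.013.
Ratio = 6.141/1.013 = cos²(6.5°)/cos²(66.2°) ≈ 6.06.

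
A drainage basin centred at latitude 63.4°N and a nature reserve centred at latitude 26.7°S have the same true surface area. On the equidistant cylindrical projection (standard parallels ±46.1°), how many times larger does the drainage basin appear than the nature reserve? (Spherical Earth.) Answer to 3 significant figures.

2.00

In the equirectangular projection with standard parallel φ₀ = 46.1° (x = Rλ cos φ₀, y = Rφ), meridians are true-scale (h = 1) and the parallel scale is k = cos φ₀ / cos φ.
Areal scale at 63.4°: h·k = 1.000 × 1.549 = 1.549.
Areal scale at 26.7°: h·k = 1.000 × 0.7762 = 0.7762.
Ratio = 1.549/0.7762 ≈ 2.00.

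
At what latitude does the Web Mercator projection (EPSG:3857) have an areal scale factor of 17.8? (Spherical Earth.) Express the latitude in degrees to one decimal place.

Mercator areal scale is sec²φ.
sec²φ = 17.8  ⇒  cos²φ = 0.05618  ⇒  cos φ = 0.2370.
φ = arccos(0.2370) ≈ 76.3°.

76.3°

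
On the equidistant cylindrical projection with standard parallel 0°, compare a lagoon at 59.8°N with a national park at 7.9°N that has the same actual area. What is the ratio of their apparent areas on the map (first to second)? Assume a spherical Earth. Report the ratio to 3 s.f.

1.97

For the equirectangular projection with φ₀ = 0 (plate carrée), h = 1 along meridians and k = sec φ along parallels.
Areal scale at 59.8°: h·k = 1.000 × 1.988 = 1.988.
Areal scale at 7.9°: h·k = 1.000 × 1.010 = 1.010.
Ratio = 1.988/1.010 ≈ 1.97.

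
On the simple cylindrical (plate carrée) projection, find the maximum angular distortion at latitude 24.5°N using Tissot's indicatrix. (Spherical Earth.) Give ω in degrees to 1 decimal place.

For the equirectangular projection with φ₀ = 0 (plate carrée), h = 1 along meridians and k = sec φ along parallels.
At 24.5°: h = 1.000, k = 1.099; principal scales a = 1.099, b = 1.000.
sin(ω/2) = (a − b)/(a + b) = 0.09895/2.099 = 0.04714, so ω = 2 arcsin(0.04714) ≈ 5.4°.

5.4°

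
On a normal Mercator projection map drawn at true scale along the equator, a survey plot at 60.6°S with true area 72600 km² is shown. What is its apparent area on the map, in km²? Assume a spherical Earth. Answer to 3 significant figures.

301000 km²

Mercator is conformal, so the point scale is isotropic: h = k = sec φ = 1/cos φ.
Areal scale = k² = sec²φ = 1/cos²(60.6°) = 1/0.4909² = 4.150.
Apparent area = 72600 × 4.150 ≈ 301000 km².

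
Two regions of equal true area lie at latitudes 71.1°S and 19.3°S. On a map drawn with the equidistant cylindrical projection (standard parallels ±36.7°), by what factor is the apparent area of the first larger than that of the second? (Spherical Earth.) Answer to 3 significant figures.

2.91

In the equirectangular projection with standard parallel φ₀ = 36.7° (x = Rλ cos φ₀, y = Rφ), meridians are true-scale (h = 1) and the parallel scale is k = cos φ₀ / cos φ.
Areal scale at 71.1°: h·k = 1.000 × 2.475 = 2.475.
Areal scale at 19.3°: h·k = 1.000 × 0.8495 = 0.8495.
Ratio = 2.475/0.8495 ≈ 2.91.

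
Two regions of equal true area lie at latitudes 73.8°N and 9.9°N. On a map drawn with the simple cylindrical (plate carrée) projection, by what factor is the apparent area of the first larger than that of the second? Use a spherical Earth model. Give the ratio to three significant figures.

3.53

In the plate carrée (x = Rλ, y = Rφ), meridians are true-scale (h = 1) and parallels are stretched by k = sec φ.
Areal scale at 73.8°: h·k = 1.000 × 3.584 = 3.584.
Areal scale at 9.9°: h·k = 1.000 × 1.015 = 1.015.
Ratio = 3.584/1.015 ≈ 3.53.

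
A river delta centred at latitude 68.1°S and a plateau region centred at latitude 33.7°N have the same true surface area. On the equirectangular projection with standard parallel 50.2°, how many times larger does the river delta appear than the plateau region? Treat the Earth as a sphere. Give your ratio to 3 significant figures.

2.23

In the equirectangular projection with standard parallel φ₀ = 50.2° (x = Rλ cos φ₀, y = Rφ), meridians are true-scale (h = 1) and the parallel scale is k = cos φ₀ / cos φ.
Areal scale at 68.1°: h·k = 1.000 × 1.716 = 1.716.
Areal scale at 33.7°: h·k = 1.000 × 0.7694 = 0.7694.
Ratio = 1.716/0.7694 ≈ 2.23.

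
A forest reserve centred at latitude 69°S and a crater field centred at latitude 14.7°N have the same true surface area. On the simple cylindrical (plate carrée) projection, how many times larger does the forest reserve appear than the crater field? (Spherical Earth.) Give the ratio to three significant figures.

Plate carrée maps x = Rλ, y = Rφ. The meridian scale is h = 1 and the parallel scale is k = 1/cos φ = sec φ.
Areal scale at 69°: h·k = 1.000 × 2.790 = 2.790.
Areal scale at 14.7°: h·k = 1.000 × 1.034 = 1.034.
Ratio = 2.790/1.034 ≈ 2.70.

2.70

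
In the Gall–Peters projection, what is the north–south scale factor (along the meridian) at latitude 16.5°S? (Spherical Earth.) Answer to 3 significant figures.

The Gall–Peters projection is cylindrical equal-area with φ₀ = 45°. Cylindrical equal-area (φ₀ = 45°): h = cos φ / cos 45° along meridians, k = cos 45° / cos φ along parallels; h·k = 1.
h = cos 16.5° / cos 45° = 0.9588/0.7071 = 1.356.

1.36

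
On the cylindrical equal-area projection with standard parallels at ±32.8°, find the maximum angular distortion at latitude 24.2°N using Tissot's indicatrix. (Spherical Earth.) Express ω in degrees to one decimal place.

For cylindrical equal-area with standard parallel φ₀, h = cos φ / cos φ₀ and k = cos φ₀ / cos φ, so h·k = 1.
At 24.2°: h = 1.085, k = 0.9216; principal scales a = 1.085, b = 0.9216.
sin(ω/2) = (a − b)/(a + b) = 0.1636/2.007 = 0.08151, so ω = 2 arcsin(0.08151) ≈ 9.4°.

9.4°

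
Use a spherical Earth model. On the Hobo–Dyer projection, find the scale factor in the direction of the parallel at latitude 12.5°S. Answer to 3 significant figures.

Hobo–Dyer is a cylindrical equal-area projection with standard parallels at ±37.5°. A cylindrical equal-area projection with standard parallel φ₀ has meridian scale h = cos φ / cos φ₀ and parallel scale k = cos φ₀ / cos φ (so areas are preserved, h·k = 1).
k = cos 37.5° / cos 12.5° = 0.7934/0.9763 = 0.8126.

0.813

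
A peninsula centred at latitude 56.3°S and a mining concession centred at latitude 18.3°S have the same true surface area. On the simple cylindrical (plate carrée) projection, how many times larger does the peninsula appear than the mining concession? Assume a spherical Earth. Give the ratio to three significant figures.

1.71

For the equirectangular projection with φ₀ = 0 (plate carrée), h = 1 along meridians and k = sec φ along parallels.
Areal scale at 56.3°: h·k = 1.000 × 1.802 = 1.802.
Areal scale at 18.3°: h·k = 1.000 × 1.053 = 1.053.
Ratio = 1.802/1.053 ≈ 1.71.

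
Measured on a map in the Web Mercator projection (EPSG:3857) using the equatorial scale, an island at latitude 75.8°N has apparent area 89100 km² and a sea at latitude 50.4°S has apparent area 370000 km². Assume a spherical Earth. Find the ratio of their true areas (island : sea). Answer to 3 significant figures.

0.0357

On Mercator the areal scale is sec²φ, so true area = apparent × cos²φ.
True area of island: 89100 × cos²(75.8°) = 89100 × 0.06018 = 5362 km².
True area of sea: 370000 × cos²(50.4°) = 370000 × 0.4063 = 150300 km².
Ratio = 5362 / 150300 ≈ 0.0357.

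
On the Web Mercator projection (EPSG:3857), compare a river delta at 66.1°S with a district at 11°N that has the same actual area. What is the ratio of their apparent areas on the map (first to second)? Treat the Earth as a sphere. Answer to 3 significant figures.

Mercator areal scale is sec²φ.
At 66.1°: sec²(66.1°) = 1/0.4051² = 6.092.
At 11°: sec²(11°) = 1/0.9816² = 1.038.
Ratio = 6.092/1.038 = cos²(11°)/cos²(66.1°) ≈ 5.87.

5.87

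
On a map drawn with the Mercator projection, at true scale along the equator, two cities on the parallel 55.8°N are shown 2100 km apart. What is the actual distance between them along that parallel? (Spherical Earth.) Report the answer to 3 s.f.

1180 km

Mercator is conformal, so the point scale is isotropic: h = k = sec φ = 1/cos φ.
Along the parallel at 55.8°, map distances are exaggerated by k = sec 55.8° = 1.779.
True distance = 2100 / 1.779 = 2100 × cos 55.8° ≈ 1180 km.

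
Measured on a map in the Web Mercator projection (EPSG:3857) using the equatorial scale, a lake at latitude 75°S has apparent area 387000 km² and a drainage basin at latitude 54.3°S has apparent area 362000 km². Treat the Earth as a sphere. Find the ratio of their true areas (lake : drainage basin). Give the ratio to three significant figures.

0.210

Mercator's areal exaggeration is sec²φ; hence true area = (apparent area) · cos²φ.
True area of lake: 387000 × cos²(75°) = 387000 × 0.06699 = 25920 km².
True area of drainage basin: 362000 × cos²(54.3°) = 362000 × 0.3405 = 123300 km².
Ratio = 25920 / 123300 ≈ 0.210.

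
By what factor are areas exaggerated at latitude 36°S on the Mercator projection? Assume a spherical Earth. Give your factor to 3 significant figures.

The Mercator projection is conformal; its linear scale factor is the same in every direction and equals sec φ = 1/cos φ.
Areal scale = k² = sec²φ = 1/cos²(36°) = 1/0.8090² = 1.528.

1.53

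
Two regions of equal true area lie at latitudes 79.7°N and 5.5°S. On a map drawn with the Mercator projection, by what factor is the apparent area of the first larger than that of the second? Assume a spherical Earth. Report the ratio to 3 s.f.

31.0

On Mercator, area is exaggerated by sec²φ = 1/cos²φ.
At 79.7°: sec²(79.7°) = 1/0.1788² = 31.28.
At 5.5°: sec²(5.5°) = 1/0.9954² = 1.009.
Ratio = 31.28/1.009 = cos²(5.5°)/cos²(79.7°) ≈ 31.0.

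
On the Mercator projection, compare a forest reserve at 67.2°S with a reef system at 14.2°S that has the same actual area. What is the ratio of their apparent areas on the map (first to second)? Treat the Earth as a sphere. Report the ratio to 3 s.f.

6.26

On Mercator, area is exaggerated by sec²φ = 1/cos²φ.
At 67.2°: sec²(67.2°) = 1/0.3875² = 6.659.
At 14.2°: sec²(14.2°) = 1/0.9694² = 1.064.
Ratio = 6.659/1.064 = cos²(14.2°)/cos²(67.2°) ≈ 6.26.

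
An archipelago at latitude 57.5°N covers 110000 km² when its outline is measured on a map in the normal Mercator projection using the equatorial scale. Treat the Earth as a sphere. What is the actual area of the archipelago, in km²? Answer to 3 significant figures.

For Mercator, h = k = sec φ (a conformal cylindrical projection has a single point scale, 1/cos φ).
Areal scale = k² = sec²φ = 1/cos²(57.5°) = 1/0.5373² = 3.464.
True area = apparent / (areal scale) = 110000 / 3.464 ≈ 31800 km².

31800 km²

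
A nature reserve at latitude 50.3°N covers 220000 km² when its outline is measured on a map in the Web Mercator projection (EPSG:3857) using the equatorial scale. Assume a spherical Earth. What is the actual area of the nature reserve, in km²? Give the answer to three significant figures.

For Mercator, h = k = sec φ (a conformal cylindrical projection has a single point scale, 1/cos φ).
Areal scale = k² = sec²φ = 1/cos²(50.3°) = 1/0.6388² = 2.451.
True area = apparent / (areal scale) = 220000 / 2.451 ≈ 89800 km².

89800 km²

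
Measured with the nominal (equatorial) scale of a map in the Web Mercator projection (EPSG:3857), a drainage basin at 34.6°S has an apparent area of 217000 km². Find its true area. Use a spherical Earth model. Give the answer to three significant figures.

147000 km²

The Mercator projection is conformal; its linear scale factor is the same in every direction and equals sec φ = 1/cos φ.
Areal scale = k² = sec²φ = 1/cos²(34.6°) = 1/0.8231² = 1.476.
True area = apparent / (areal scale) = 217000 / 1.476 ≈ 147000 km².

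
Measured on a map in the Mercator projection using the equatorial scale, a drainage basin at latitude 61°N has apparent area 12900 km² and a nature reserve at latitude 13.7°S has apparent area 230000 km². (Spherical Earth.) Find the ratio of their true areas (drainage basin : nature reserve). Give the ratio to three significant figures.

On Mercator the areal scale is sec²φ, so true area = apparent × cos²φ.
True area of drainage basin: 12900 × cos²(61°) = 12900 × 0.2350 = 3032 km².
True area of nature reserve: 230000 × cos²(13.7°) = 230000 × 0.9439 = 217100 km².
Ratio = 3032 / 217100 ≈ 0.0140.

0.0140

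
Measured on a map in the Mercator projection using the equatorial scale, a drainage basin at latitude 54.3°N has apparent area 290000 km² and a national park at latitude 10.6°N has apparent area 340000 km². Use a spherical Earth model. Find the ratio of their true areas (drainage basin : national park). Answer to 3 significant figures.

0.301

Since Mercator area scale is 1/cos²φ, the true area equals the apparent area multiplied by cos²φ.
True area of drainage basin: 290000 × cos²(54.3°) = 290000 × 0.3405 = 98750 km².
True area of national park: 340000 × cos²(10.6°) = 340000 × 0.9662 = 328500 km².
Ratio = 98750 / 328500 ≈ 0.301.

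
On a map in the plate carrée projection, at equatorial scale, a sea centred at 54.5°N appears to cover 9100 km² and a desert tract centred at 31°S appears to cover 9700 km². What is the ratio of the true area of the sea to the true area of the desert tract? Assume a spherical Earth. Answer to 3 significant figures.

On the plate carrée, areal scale = h·k = 1 × sec φ, so true area = apparent × cos φ.
True area of sea: 9100 × cos(54.5°) = 9100 × 0.5807 = 5284 km².
True area of desert tract: 9700 × cos(31°) = 9700 × 0.8572 = 8315 km².
Ratio = 5284 / 8315 ≈ 0.636.

0.636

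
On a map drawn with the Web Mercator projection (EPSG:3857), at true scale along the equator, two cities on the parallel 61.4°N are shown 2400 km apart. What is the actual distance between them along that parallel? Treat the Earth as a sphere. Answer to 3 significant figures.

1150 km

Mercator is conformal, so the point scale is isotropic: h = k = sec φ = 1/cos φ.
Along the parallel at 61.4°, map distances are exaggerated by k = sec 61.4° = 2.089.
True distance = 2400 / 2.089 = 2400 × cos 61.4° ≈ 1150 km.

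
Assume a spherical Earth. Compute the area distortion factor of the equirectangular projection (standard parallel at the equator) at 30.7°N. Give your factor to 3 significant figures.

For the equirectangular projection with φ₀ = 0 (plate carrée), h = 1 along meridians and k = sec φ along parallels.
Areal scale = h·k = 1 × sec φ; at 30.7°, h = 1.000, k = 1.163, so h·k = 1.163.

1.16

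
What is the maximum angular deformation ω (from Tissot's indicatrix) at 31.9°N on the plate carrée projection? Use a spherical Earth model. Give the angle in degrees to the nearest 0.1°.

Plate carrée maps x = Rλ, y = Rφ. The meridian scale is h = 1 and the parallel scale is k = 1/cos φ = sec φ.
At 31.9°: h = 1.000, k = 1.178; principal scales a = 1.178, b = 1.000.
sin(ω/2) = (a − b)/(a + b) = 0.1779/2.178 = 0.08168, so ω = 2 arcsin(0.08168) ≈ 9.4°.

9.4°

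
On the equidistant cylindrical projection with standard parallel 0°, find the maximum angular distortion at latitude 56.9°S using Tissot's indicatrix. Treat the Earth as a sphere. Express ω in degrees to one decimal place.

In the plate carrée (x = Rλ, y = Rφ), meridians are true-scale (h = 1) and parallels are stretched by k = sec φ.
At 56.9°: h = 1.000, k = 1.831; principal scales a = 1.831, b = 1.000.
sin(ω/2) = (a − b)/(a + b) = 0.8312/2.831 = 0.2936, so ω = 2 arcsin(0.2936) ≈ 34.1°.

34.1°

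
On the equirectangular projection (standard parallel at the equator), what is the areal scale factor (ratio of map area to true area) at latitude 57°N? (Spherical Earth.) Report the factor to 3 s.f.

Plate carrée maps x = Rλ, y = Rφ. The meridian scale is h = 1 and the parallel scale is k = 1/cos φ = sec φ.
Areal scale = h·k = 1 × sec φ; at 57°, h = 1.000, k = 1.836, so h·k = 1.836.

1.84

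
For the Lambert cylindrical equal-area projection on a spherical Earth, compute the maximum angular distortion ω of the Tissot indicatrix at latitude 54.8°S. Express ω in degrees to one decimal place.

60.2°

The Lambert cylindrical equal-area projection is the cylindrical equal-area projection with its standard parallel at the equator (φ₀ = 0). A cylindrical equal-area projection with standard parallel φ₀ has meridian scale h = cos φ / cos φ₀ and parallel scale k = cos φ₀ / cos φ (so areas are preserved, h·k = 1).
At 54.8°: h = 0.5764, k = 1.735; principal scales a = 1.735, b = 0.5764.
sin(ω/2) = (a − b)/(a + b) = 1.158/2.311 = 0.5012, so ω = 2 arcsin(0.5012) ≈ 60.2°.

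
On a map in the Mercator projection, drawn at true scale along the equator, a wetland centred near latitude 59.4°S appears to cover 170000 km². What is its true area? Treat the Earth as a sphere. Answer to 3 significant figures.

44100 km²

For Mercator, h = k = sec φ (a conformal cylindrical projection has a single point scale, 1/cos φ).
Areal scale = k² = sec²φ = 1/cos²(59.4°) = 1/0.5090² = 3.859.
True area = apparent / (areal scale) = 170000 / 3.859 ≈ 44100 km².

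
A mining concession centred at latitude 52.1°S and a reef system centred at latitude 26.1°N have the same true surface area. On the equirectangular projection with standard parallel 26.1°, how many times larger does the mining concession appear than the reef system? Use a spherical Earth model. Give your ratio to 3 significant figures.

In the equirectangular projection with standard parallel φ₀ = 26.1° (x = Rλ cos φ₀, y = Rφ), meridians are true-scale (h = 1) and the parallel scale is k = cos φ₀ / cos φ.
Areal scale at 52.1°: h·k = 1.000 × 1.462 = 1.462.
Areal scale at 26.1°: h·k = 1.000 × 1.000 = 1.000.
Ratio = 1.462/1.000 ≈ 1.46.

1.46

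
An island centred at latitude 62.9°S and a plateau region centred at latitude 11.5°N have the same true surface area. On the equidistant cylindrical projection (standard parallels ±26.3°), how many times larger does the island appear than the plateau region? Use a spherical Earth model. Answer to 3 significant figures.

With standard parallel φ₀ = 26.3°, the equirectangular projection gives x = Rλ cos φ₀, y = Rφ, so h = 1 and k = cos 26.3° / cos φ.
Areal scale at 62.9°: h·k = 1.000 × 1.968 = 1.968.
Areal scale at 11.5°: h·k = 1.000 × 0.9149 = 0.9149.
Ratio = 1.968/0.9149 ≈ 2.15.

2.15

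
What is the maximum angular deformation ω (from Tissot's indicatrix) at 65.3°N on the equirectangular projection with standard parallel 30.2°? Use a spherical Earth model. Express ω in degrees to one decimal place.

In the equirectangular projection with standard parallel φ₀ = 30.2° (x = Rλ cos φ₀, y = Rφ), meridians are true-scale (h = 1) and the parallel scale is k = cos φ₀ / cos φ.
At 65.3°: h = 1.000, k = 2.068; principal scales a = 2.068, b = 1.000.
sin(ω/2) = (a − b)/(a + b) = 1.068/3.068 = 0.3482, so ω = 2 arcsin(0.3482) ≈ 40.8°.

40.8°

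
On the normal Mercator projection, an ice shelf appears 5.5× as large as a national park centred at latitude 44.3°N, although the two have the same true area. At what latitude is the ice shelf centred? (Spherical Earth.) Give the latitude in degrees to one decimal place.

72.2°

Mercator areal scale is sec²φ, so apparent-area ratio = sec²φ₁ / sec²φ₂ = cos²φ₂ / cos²φ₁.
cos²φ₂ / cos²φ₁ = 5.5  ⇒  cos φ₁ = cos 44.3° / √5.5 = 0.7157/2.345 = 0.3052.
φ₁ = arccos(0.3052) ≈ 72.2°.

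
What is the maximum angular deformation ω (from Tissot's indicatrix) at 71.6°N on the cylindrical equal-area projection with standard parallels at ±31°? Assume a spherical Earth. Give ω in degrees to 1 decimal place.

Cylindrical equal-area (φ₀ = 31°): h = cos φ / cos 31° along meridians, k = cos 31° / cos φ along parallels; h·k = 1.
At 71.6°: h = 0.3682, k = 2.716; principal scales a = 2.716, b = 0.3682.
sin(ω/2) = (a − b)/(a + b) = 2.347/3.084 = 0.7612, so ω = 2 arcsin(0.7612) ≈ 99.1°.

99.1°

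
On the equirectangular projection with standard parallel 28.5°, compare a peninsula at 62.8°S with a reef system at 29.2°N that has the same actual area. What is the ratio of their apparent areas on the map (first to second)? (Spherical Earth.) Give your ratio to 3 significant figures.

With standard parallel φ₀ = 28.5°, the equirectangular projection gives x = Rλ cos φ₀, y = Rφ, so h = 1 and k = cos 28.5° / cos φ.
Areal scale at 62.8°: h·k = 1.000 × 1.923 = 1.923.
Areal scale at 29.2°: h·k = 1.000 × 1.007 = 1.007.
Ratio = 1.923/1.007 ≈ 1.91.

1.91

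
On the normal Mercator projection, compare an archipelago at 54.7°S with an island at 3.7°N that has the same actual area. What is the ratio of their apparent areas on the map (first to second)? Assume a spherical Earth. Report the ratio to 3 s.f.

2.98

Mercator is conformal with k = sec φ, so areal scale = k² = sec²φ.
At 54.7°: sec²(54.7°) = 1/0.5779² = 2.995.
At 3.7°: sec²(3.7°) = 1/0.9979² = 1.004.
Ratio = 2.995/1.004 = cos²(3.7°)/cos²(54.7°) ≈ 2.98.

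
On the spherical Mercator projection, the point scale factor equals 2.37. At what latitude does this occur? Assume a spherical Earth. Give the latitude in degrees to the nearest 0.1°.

65.0°

Mercator scale is k = sec φ = 1/cos φ.
1/cos φ = 2.37  ⇒  cos φ = 0.4219  ⇒  φ = arccos(0.4219) ≈ 65.0°.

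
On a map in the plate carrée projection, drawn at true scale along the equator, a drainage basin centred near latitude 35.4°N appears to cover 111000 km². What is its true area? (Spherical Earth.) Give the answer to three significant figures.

In the plate carrée (x = Rλ, y = Rφ), meridians are true-scale (h = 1) and parallels are stretched by k = sec φ.
Areal scale = h·k = 1 × sec φ; at 35.4°, h = 1.000, k = 1.227, so h·k = 1.227.
True area = apparent / (areal scale) = 111000 / 1.227 ≈ 90500 km².

90500 km²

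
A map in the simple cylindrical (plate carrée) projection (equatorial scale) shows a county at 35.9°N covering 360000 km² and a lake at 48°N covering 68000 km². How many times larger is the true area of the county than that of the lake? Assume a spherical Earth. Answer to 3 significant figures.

6.41

On the plate carrée, areal scale = h·k = 1 × sec φ, so true area = apparent × cos φ.
True area of county: 360000 × cos(35.9°) = 360000 × 0.8100 = 291600 km².
True area of lake: 68000 × cos(48°) = 68000 × 0.6691 = 45500 km².
Ratio = 291600 / 45500 ≈ 6.41.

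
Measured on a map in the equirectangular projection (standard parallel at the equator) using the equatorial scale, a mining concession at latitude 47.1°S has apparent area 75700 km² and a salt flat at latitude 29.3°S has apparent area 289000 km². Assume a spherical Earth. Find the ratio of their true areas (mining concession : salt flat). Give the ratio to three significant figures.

On the plate carrée, areal scale = h·k = 1 × sec φ, so true area = apparent × cos φ.
True area of mining concession: 75700 × cos(47.1°) = 75700 × 0.6807 = 51530 km².
True area of salt flat: 289000 × cos(29.3°) = 289000 × 0.8721 = 252000 km².
Ratio = 51530 / 252000 ≈ 0.204.

0.204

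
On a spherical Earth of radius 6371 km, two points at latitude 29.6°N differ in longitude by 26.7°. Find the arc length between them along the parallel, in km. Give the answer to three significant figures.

2580 km

Arc length along a parallel = R cos φ · Δλ (with Δλ in radians).
= 6371 × cos 29.6° × (26.7° × π/180) = 6371 × 0.8695 × 0.4660 ≈ 2580 km.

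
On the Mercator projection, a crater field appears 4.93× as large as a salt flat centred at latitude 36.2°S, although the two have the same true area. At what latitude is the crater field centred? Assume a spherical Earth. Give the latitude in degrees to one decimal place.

68.7°

Mercator areal scale is sec²φ, so apparent-area ratio = sec²φ₁ / sec²φ₂ = cos²φ₂ / cos²φ₁.
cos²φ₂ / cos²φ₁ = 4.93  ⇒  cos φ₁ = cos 36.2° / √4.93 = 0.8070/2.220 = 0.3634.
φ₁ = arccos(0.3634) ≈ 68.7°.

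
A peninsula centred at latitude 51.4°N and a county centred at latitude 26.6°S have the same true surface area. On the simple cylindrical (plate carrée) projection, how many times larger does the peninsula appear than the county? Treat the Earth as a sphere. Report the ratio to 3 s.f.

For the equirectangular projection with φ₀ = 0 (plate carrée), h = 1 along meridians and k = sec φ along parallels.
Areal scale at 51.4°: h·k = 1.000 × 1.603 = 1.603.
Areal scale at 26.6°: h·k = 1.000 × 1.118 = 1.118.
Ratio = 1.603/1.118 ≈ 1.43.

1.43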